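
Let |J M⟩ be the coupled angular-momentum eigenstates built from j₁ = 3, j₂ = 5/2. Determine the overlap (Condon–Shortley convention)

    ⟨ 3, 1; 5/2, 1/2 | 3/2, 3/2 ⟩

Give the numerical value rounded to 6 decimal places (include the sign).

j₁+j₂−J=4  J+j₁−j₂=2  J−j₁+j₂=1  j₁+j₂+J+1=8
(j₁±m₁, j₂±m₂, J±M) = (4,2,3,2,3,0)
P² = 576/35
sum k=2..2:
  [2] +1/8 = 1/8
S = 1/8
C² = P²·S² = 9/35 ; C = +0.507093

+0.507093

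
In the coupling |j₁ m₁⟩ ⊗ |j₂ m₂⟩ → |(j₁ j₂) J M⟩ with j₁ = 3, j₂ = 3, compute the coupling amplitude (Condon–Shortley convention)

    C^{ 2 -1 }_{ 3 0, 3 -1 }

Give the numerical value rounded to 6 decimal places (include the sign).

triangle: 4!*2!*2!/9! = 96/362880
(j±m)!: 3!*3!*2!*4!*1!*3! = 10368
prefactor² = (2J+1)*Δ*N² = 96/7
  k=1: −1/(1!*3!*2!*1!*0!*1!) = -1/12
  k=2: +1/(2!*2!*1!*0!*1!*2!) = 1/8
Σ = 1/24  ⇒  CG² = 96/7*1/24² = 1/42
CG = +√(1/42) = +0.154303

+0.154303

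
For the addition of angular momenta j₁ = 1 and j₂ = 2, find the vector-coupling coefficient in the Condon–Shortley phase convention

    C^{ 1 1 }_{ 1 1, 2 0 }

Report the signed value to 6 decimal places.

+√(1/10) = +0.316228

triangle: 2!×0!×2!/5! = 4/120
(j±m)!: 2!×0!×2!×2!×2!×0! = 16
prefactor² = (2J+1)×Δ×N² = 8/5
  k=0: +1/(0!×2!×0!×2!×0!×0!) = 1/4
Σ = 1/4  ⇒  CG² = 8/5×1/4² = 1/10
CG = +√(1/10) = +0.316228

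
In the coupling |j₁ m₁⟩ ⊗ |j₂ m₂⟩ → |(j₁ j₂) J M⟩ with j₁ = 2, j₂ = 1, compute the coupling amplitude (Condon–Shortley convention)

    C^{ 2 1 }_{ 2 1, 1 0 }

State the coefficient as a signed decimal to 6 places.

j₁+j₂−J=1  J+j₁−j₂=3  J−j₁+j₂=1  j₁+j₂+J+1=6
(j₁±m₁, j₂±m₂, J±M) = (3,1,1,1,3,1)
P² = 3/2
sum k=0..1:
  [0] +1/2 = 1/2
  [1] −1/6 = -1/6
S = 1/3
C² = P²·S² = 1/6 ; C = +0.408248

+0.408248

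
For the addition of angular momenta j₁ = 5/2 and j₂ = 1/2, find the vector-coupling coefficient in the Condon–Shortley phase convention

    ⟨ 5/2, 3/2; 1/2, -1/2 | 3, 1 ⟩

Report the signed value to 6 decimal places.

√[7·0!5!1!/7! · 4!1!0!1!4!2!] = √(192)
  +(−1)^0/∏(0,0,1,0,4,1)! = 1/24  (running 1/24)
⟨..|..⟩ = √(192)·(1/24) = +0.577350

+√(1/3) ≈ +0.577350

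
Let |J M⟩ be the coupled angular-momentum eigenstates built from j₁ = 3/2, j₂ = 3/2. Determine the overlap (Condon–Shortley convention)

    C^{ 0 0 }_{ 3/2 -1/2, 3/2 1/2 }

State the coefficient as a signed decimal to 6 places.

+0.500000  (= +√(1/4))

j₁+j₂−J=3  J+j₁−j₂=0  J−j₁+j₂=0  j₁+j₂+J+1=4
(j₁±m₁, j₂±m₂, J±M) = (1,2,2,1,0,0)
P² = 1
sum k=2..2:
  [2] +1/2 = 1/2
S = 1/2
C² = P²·S² = 1/4 ; C = +0.500000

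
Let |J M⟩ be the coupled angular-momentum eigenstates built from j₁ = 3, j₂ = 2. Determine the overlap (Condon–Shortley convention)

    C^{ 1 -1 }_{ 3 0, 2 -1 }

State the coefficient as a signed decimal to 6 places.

−√(3/35) = -0.292770

triangle: 4!·2!·0!/7! = 48/5040
(j±m)!: 3!·3!·1!·3!·0!·2! = 432
prefactor² = (2J+1)·Δ·N² = 432/35
  k=1: −1/(1!·3!·2!·0!·0!·0!) = -1/12
Σ = -1/12  ⇒  CG² = 432/35·(-1/12)² = 3/35
CG = −√(3/35) = -0.292770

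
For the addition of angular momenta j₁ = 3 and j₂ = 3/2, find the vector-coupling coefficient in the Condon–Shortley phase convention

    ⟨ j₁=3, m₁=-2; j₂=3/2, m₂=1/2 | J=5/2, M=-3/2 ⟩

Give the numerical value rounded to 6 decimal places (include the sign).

+0.267261  (= +√(1/14))

√[6·2!4!1!/8! · 1!5!2!1!1!4!] = √(288/7)
  +(−1)^1/∏(1,1,4,1,0,0)! = -1/24  (running -1/24)
  +(−1)^2/∏(2,0,3,0,1,1)! = 1/12  (running 1/24)
⟨..|..⟩ = √(288/7)·(1/24) = +0.267261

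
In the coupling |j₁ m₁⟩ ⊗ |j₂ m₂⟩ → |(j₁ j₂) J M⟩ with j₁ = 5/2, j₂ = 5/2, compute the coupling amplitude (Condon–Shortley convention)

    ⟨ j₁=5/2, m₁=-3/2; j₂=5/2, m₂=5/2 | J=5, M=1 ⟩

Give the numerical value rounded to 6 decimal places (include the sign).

√[11·0!5!5!/11! · 1!4!5!0!6!4!] = √(1382400/7)
  +(−1)^0/∏(0,0,4,5,1,0)! = 1/2880  (running 1/2880)
⟨..|..⟩ = √(1382400/7)·(1/2880) = +0.154303

+0.154303  (= +√(1/42))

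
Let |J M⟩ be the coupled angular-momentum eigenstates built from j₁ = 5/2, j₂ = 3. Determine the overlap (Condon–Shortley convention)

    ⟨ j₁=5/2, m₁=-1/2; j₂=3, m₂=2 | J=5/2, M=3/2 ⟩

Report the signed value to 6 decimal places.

+0.267261  (= +√(1/14))

√[6·3!2!3!/9! · 2!3!5!1!4!1!] = √(288/7)
  +(−1)^2/∏(2,1,1,3,1,0)! = 1/12  (running 1/12)
  +(−1)^3/∏(3,0,0,2,2,1)! = -1/24  (running 1/24)
⟨..|..⟩ = √(288/7)·(1/24) = +0.267261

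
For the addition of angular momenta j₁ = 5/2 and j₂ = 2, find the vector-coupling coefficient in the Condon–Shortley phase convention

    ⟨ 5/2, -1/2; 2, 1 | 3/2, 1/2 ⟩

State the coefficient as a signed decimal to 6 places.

+√(5/21) ≈ +0.487950

triangle: 3!·2!·1!/7! = 12/5040
(j±m)!: 2!·3!·3!·1!·2!·1! = 144
prefactor² = (2J+1)·Δ·N² = 48/35
  k=2: +1/(2!·1!·1!·1!·1!·0!) = 1/2
  k=3: −1/(3!·0!·0!·0!·2!·1!) = -1/12
Σ = 5/12  ⇒  CG² = 48/35·5/12² = 5/21
CG = +√(5/21) = +0.487950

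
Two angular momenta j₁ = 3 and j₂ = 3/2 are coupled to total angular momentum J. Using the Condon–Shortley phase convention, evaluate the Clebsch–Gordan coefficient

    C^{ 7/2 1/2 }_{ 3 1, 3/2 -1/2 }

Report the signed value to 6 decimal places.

+0.534522

triangle: 1!*5!*2!/9! = 240/362880
(j±m)!: 4!*2!*1!*2!*4!*3! = 13824
prefactor² = (2J+1)*Δ*N² = 512/7
  k=0: +1/(0!*1!*2!*1!*3!*1!) = 1/12
  k=1: −1/(1!*0!*1!*0!*4!*2!) = -1/48
Σ = 1/16  ⇒  CG² = 512/7*1/16² = 2/7
CG = +√(2/7) = +0.534522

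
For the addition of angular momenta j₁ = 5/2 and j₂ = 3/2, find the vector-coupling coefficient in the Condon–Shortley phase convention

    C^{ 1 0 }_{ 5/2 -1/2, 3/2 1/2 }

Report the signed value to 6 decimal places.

triangle: 3!×2!×0!/6! = 12/720
(j±m)!: 2!×3!×2!×1!×1!×1! = 24
prefactor² = (2J+1)×Δ×N² = 6/5
  k=2: +1/(2!×1!×1!×0!×1!×0!) = 1/2
Σ = 1/2  ⇒  CG² = 6/5×1/2² = 3/10
CG = +√(3/10) = +0.547723

+0.547723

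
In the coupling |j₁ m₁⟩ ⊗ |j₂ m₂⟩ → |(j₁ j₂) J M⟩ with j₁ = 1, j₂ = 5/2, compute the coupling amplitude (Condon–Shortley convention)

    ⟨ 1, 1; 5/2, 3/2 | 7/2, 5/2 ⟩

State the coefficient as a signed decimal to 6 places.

+0.845154

j₁+j₂−J=0  J+j₁−j₂=2  J−j₁+j₂=5  j₁+j₂+J+1=8
(j₁±m₁, j₂±m₂, J±M) = (2,0,4,1,6,1)
P² = 11520/7
sum k=0..0:
  [0] +1/48 = 1/48
S = 1/48
C² = P²·S² = 5/7 ; C = +0.845154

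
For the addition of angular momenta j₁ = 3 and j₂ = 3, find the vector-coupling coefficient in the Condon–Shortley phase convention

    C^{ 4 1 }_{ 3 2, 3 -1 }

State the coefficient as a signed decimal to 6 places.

j₁+j₂−J=2  J+j₁−j₂=4  J−j₁+j₂=4  j₁+j₂+J+1=11
(j₁±m₁, j₂±m₂, J±M) = (5,1,2,4,5,3)
P² = 82944/77
sum k=0..1:
  [0] +1/48 = 1/48
  [1] −1/144 = -1/144
S = 1/72
C² = P²·S² = 16/77 ; C = +0.455842

+0.455842  (= +√(16/77))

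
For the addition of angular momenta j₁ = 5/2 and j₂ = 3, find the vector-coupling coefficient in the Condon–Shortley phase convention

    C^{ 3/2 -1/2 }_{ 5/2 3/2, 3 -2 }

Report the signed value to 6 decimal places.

j₁+j₂−J=4  J+j₁−j₂=1  J−j₁+j₂=2  j₁+j₂+J+1=8
(j₁±m₁, j₂±m₂, J±M) = (4,1,1,5,1,2)
P² = 192/7
sum k=0..1:
  [0] +1/24 = 1/24
  [1] −1/12 = -1/12
S = -1/24
C² = P²·S² = 1/21 ; C = -0.218218

−√(1/21) ≈ -0.218218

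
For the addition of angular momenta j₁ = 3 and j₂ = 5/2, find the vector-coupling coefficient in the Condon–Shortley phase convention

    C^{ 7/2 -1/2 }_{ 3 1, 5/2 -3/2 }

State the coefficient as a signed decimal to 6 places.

√[8·2!4!3!/10! · 4!2!1!4!3!4!] = √(18432/175)
  +(−1)^0/∏(0,2,2,1,2,2)! = 1/16  (running 1/16)
  +(−1)^1/∏(1,1,1,0,3,3)! = -1/36  (running 5/144)
⟨..|..⟩ = √(18432/175)·(5/144) = +0.356348

+0.356348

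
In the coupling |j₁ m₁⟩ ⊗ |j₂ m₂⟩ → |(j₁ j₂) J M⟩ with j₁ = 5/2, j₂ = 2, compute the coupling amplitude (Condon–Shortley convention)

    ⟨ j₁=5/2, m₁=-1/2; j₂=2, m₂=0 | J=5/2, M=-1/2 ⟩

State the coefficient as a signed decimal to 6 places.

triangle: 2!×3!×2!/8! = 24/40320
(j±m)!: 2!×3!×2!×2!×2!×3! = 576
prefactor² = (2J+1)×Δ×N² = 72/35
  k=0: +1/(0!×2!×3!×2!×0!×0!) = 1/24
  k=1: −1/(1!×1!×2!×1!×1!×1!) = -1/2
  k=2: +1/(2!×0!×1!×0!×2!×2!) = 1/8
Σ = -1/3  ⇒  CG² = 72/35×(-1/3)² = 8/35
CG = −√(8/35) = -0.478091

-0.478091  (= −√(8/35))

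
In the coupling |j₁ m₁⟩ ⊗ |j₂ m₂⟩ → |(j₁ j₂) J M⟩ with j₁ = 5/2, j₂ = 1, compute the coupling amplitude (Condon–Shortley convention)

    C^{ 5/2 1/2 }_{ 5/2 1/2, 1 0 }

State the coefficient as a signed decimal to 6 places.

+√(1/35) ≈ +0.169031

j₁+j₂−J=1  J+j₁−j₂=4  J−j₁+j₂=1  j₁+j₂+J+1=7
(j₁±m₁, j₂±m₂, J±M) = (3,2,1,1,3,2)
P² = 144/35
sum k=0..1:
  [0] +1/4 = 1/4
  [1] −1/6 = -1/6
S = 1/12
C² = P²·S² = 1/35 ; C = +0.169031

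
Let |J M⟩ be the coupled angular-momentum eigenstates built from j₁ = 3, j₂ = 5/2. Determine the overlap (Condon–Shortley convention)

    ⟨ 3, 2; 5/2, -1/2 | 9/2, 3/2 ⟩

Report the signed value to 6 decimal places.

+√(169/462) ≈ +0.604815

√[10·1!5!4!/11! · 5!1!2!3!6!3!] = √(345600/77)
  +(−1)^0/∏(0,1,1,2,4,2)! = 1/96  (running 1/96)
  +(−1)^1/∏(1,0,0,1,5,3)! = -1/720  (running 13/1440)
⟨..|..⟩ = √(345600/77)·(13/1440) = +0.604815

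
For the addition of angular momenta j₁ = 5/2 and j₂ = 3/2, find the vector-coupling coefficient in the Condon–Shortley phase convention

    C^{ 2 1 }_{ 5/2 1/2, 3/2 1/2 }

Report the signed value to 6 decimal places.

-0.545545  (= −√(25/84))

j₁+j₂−J=2  J+j₁−j₂=3  J−j₁+j₂=1  j₁+j₂+J+1=7
(j₁±m₁, j₂±m₂, J±M) = (3,2,2,1,3,1)
P² = 12/7
sum k=1..2:
  [1] −1/2 = -1/2
  [2] +1/12 = 1/12
S = -5/12
C² = P²·S² = 25/84 ; C = -0.545545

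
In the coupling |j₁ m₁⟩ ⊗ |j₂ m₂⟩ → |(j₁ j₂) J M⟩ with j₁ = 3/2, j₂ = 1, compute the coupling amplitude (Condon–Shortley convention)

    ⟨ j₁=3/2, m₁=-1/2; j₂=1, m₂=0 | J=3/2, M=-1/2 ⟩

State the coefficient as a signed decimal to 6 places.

-0.258199

j₁+j₂−J=1  J+j₁−j₂=2  J−j₁+j₂=1  j₁+j₂+J+1=5
(j₁±m₁, j₂±m₂, J±M) = (1,2,1,1,1,2)
P² = 4/15
sum k=0..1:
  [0] +1/2 = 1/2
  [1] −1/1 = -1
S = -1/2
C² = P²·S² = 1/15 ; C = -0.258199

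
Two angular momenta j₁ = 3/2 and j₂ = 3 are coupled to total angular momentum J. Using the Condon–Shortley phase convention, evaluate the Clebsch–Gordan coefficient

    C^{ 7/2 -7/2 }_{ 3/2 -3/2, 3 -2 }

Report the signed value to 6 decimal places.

−√(1/3) ≈ -0.577350

triangle: 1!×2!×5!/9! = 240/362880
(j±m)!: 0!×3!×1!×5!×0!×7! = 3628800
prefactor² = (2J+1)×Δ×N² = 19200
  k=1: −1/(1!×0!×2!×0!×0!×5!) = -1/240
Σ = -1/240  ⇒  CG² = 19200×(-1/240)² = 1/3
CG = −√(1/3) = -0.577350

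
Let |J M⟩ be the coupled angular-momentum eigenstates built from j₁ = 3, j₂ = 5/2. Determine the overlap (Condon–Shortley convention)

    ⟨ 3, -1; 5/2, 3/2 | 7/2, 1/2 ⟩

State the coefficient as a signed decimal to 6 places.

triangle: 2!×4!×3!/10! = 288/3628800
(j±m)!: 2!×4!×4!×1!×4!×3! = 165888
prefactor² = (2J+1)×Δ×N² = 18432/175
  k=1: −1/(1!×1!×3!×3!×1!×0!) = -1/36
  k=2: +1/(2!×0!×2!×2!×2!×1!) = 1/16
Σ = 5/144  ⇒  CG² = 18432/175×5/144² = 8/63
CG = +√(8/63) = +0.356348

+0.356348  (= +√(8/63))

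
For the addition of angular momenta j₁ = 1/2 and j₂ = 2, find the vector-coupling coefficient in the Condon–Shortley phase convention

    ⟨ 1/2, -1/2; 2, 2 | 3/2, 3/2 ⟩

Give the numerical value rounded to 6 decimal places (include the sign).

-0.894427  (= −√(4/5))

√[4·1!0!3!/5! · 0!1!4!0!3!0!] = √(144/5)
  +(−1)^1/∏(1,0,0,3,0,0)! = -1/6  (running -1/6)
⟨..|..⟩ = √(144/5)·(-1/6) = -0.894427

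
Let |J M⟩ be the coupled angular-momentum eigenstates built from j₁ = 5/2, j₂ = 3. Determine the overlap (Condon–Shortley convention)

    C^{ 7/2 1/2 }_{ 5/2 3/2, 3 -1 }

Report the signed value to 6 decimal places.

triangle: 2!*3!*4!/10! = 288/3628800
(j±m)!: 4!*1!*2!*4!*4!*3! = 165888
prefactor² = (2J+1)*Δ*N² = 18432/175
  k=0: +1/(0!*2!*1!*2!*2!*2!) = 1/16
  k=1: −1/(1!*1!*0!*1!*3!*3!) = -1/36
Σ = 5/144  ⇒  CG² = 18432/175*5/144² = 8/63
CG = +√(8/63) = +0.356348

+√(8/63) = +0.356348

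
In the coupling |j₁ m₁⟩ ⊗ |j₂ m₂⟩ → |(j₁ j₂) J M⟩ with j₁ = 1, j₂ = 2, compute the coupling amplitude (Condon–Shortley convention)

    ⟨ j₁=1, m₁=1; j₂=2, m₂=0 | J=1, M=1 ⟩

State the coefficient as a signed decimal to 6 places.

√[3·2!0!2!/5! · 2!0!2!2!2!0!] = √(8/5)
  +(−1)^0/∏(0,2,0,2,0,0)! = 1/4  (running 1/4)
⟨..|..⟩ = √(8/5)·(1/4) = +0.316228

+0.316228  (= +√(1/10))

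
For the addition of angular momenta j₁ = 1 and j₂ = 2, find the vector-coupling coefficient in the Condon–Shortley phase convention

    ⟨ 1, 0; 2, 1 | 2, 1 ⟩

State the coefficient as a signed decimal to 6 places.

√[5·1!1!3!/6! · 1!1!3!1!3!1!] = √(3/2)
  +(−1)^0/∏(0,1,1,3,0,0)! = 1/6  (running 1/6)
  +(−1)^1/∏(1,0,0,2,1,1)! = -1/2  (running -1/3)
⟨..|..⟩ = √(3/2)·(-1/3) = -0.408248

-0.408248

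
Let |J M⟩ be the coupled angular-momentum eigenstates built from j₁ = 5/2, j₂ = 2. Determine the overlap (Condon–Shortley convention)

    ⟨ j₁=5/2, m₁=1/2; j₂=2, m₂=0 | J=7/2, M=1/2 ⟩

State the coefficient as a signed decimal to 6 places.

+0.195180  (= +√(4/105))

√[8·1!4!3!/9! · 3!2!2!2!4!3!] = √(768/35)
  +(−1)^0/∏(0,1,2,2,2,1)! = 1/8  (running 1/8)
  +(−1)^1/∏(1,0,1,1,3,2)! = -1/12  (running 1/24)
⟨..|..⟩ = √(768/35)·(1/24) = +0.195180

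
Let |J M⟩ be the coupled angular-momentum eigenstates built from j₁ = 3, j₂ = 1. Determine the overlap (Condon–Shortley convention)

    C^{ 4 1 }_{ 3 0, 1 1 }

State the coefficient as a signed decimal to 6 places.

j₁+j₂−J=0  J+j₁−j₂=6  J−j₁+j₂=2  j₁+j₂+J+1=9
(j₁±m₁, j₂±m₂, J±M) = (3,3,2,0,5,3)
P² = 12960/7
sum k=0..0:
  [0] +1/72 = 1/72
S = 1/72
C² = P²·S² = 5/14 ; C = +0.597614

+√(5/14) = +0.597614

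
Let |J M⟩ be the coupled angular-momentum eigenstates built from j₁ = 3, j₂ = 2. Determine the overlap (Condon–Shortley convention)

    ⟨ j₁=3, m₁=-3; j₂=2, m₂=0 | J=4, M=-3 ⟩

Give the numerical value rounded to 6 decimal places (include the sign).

−√(9/20) = -0.670820

j₁+j₂−J=1  J+j₁−j₂=5  J−j₁+j₂=3  j₁+j₂+J+1=10
(j₁±m₁, j₂±m₂, J±M) = (0,6,2,2,1,7)
P² = 25920
sum k=1..1:
  [1] −1/240 = -1/240
S = -1/240
C² = P²·S² = 9/20 ; C = -0.670820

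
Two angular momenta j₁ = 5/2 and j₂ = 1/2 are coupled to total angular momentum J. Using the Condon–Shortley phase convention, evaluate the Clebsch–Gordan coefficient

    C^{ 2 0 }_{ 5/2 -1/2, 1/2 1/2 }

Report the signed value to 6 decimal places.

√[5·1!4!0!/6! · 2!3!1!0!2!2!] = √(8)
  +(−1)^1/∏(1,0,2,0,2,0)! = -1/4  (running -1/4)
⟨..|..⟩ = √(8)·(-1/4) = -0.707107

−√(1/2) ≈ -0.707107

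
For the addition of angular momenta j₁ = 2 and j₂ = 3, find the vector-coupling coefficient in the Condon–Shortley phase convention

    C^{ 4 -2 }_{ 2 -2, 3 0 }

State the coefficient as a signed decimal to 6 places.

−√(3/7) ≈ -0.654654

triangle: 1!*3!*5!/10! = 720/3628800
(j±m)!: 0!*4!*3!*3!*2!*6! = 1244160
prefactor² = (2J+1)*Δ*N² = 15552/7
  k=1: −1/(1!*0!*3!*2!*0!*3!) = -1/72
Σ = -1/72  ⇒  CG² = 15552/7*(-1/72)² = 3/7
CG = −√(3/7) = -0.654654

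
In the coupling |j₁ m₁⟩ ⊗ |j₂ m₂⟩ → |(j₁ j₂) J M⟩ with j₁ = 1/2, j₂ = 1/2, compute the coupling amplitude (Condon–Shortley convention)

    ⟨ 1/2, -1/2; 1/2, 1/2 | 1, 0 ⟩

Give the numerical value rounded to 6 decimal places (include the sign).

j₁+j₂−J=0  J+j₁−j₂=1  J−j₁+j₂=1  j₁+j₂+J+1=3
(j₁±m₁, j₂±m₂, J±M) = (0,1,1,0,1,1)
P² = 1/2
sum k=0..0:
  [0] +1/1 = 1
S = 1
C² = P²·S² = 1/2 ; C = +0.707107

+0.707107  (= +√(1/2))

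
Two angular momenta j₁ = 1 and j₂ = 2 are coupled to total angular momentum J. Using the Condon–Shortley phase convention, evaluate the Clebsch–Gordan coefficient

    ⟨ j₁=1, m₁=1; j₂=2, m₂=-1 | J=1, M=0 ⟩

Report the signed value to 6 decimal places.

triangle: 2!×0!×2!/5! = 4/120
(j±m)!: 2!×0!×1!×3!×1!×1! = 12
prefactor² = (2J+1)×Δ×N² = 6/5
  k=0: +1/(0!×2!×0!×1!×0!×1!) = 1/2
Σ = 1/2  ⇒  CG² = 6/5×1/2² = 3/10
CG = +√(3/10) = +0.547723

+0.547723  (= +√(3/10))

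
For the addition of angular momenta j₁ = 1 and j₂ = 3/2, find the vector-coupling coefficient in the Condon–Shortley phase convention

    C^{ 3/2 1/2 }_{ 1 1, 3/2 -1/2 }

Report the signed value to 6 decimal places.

+0.730297

triangle: 1!·1!·2!/5! = 2/120
(j±m)!: 2!·0!·1!·2!·2!·1! = 8
prefactor² = (2J+1)·Δ·N² = 8/15
  k=0: +1/(0!·1!·0!·1!·1!·1!) = 1
Σ = 1  ⇒  CG² = 8/15·1² = 8/15
CG = +√(8/15) = +0.730297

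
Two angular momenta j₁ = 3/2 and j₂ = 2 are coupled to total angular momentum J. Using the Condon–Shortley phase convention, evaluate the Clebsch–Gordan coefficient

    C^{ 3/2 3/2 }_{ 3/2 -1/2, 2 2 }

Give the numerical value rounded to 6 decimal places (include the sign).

triangle: 2!*1!*2!/6! = 4/720
(j±m)!: 1!*2!*4!*0!*3!*0! = 288
prefactor² = (2J+1)*Δ*N² = 32/5
  k=2: +1/(2!*0!*0!*2!*1!*0!) = 1/4
Σ = 1/4  ⇒  CG² = 32/5*1/4² = 2/5
CG = +√(2/5) = +0.632456

+0.632456  (= +√(2/5))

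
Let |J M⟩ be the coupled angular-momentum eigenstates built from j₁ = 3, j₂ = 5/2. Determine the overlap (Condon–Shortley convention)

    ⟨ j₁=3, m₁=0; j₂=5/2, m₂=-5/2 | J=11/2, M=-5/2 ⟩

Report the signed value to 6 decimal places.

+0.348155

√[12·0!6!5!/12! · 3!3!0!5!3!8!] = √(24883200/11)
  +(−1)^0/∏(0,0,3,0,3,5)! = 1/4320  (running 1/4320)
⟨..|..⟩ = √(24883200/11)·(1/4320) = +0.348155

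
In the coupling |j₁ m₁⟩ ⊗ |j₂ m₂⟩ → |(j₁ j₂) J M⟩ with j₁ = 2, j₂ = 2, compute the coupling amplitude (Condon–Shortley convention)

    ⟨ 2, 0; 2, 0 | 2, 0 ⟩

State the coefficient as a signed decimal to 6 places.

triangle: 2!×2!×2!/7! = 8/5040
(j±m)!: 2!×2!×2!×2!×2!×2! = 64
prefactor² = (2J+1)×Δ×N² = 32/63
  k=0: +1/(0!×2!×2!×2!×0!×0!) = 1/8
  k=1: −1/(1!×1!×1!×1!×1!×1!) = -1
  k=2: +1/(2!×0!×0!×0!×2!×2!) = 1/8
Σ = -3/4  ⇒  CG² = 32/63×(-3/4)² = 2/7
CG = −√(2/7) = -0.534522

-0.534522  (= −√(2/7))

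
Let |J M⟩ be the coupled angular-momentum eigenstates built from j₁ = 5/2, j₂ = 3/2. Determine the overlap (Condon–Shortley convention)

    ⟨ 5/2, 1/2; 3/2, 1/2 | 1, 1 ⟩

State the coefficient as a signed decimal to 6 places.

√[3·3!2!0!/6! · 3!2!2!1!2!0!] = √(12/5)
  +(−1)^2/∏(2,1,0,0,2,0)! = 1/4  (running 1/4)
⟨..|..⟩ = √(12/5)·(1/4) = +0.387298

+√(3/20) = +0.387298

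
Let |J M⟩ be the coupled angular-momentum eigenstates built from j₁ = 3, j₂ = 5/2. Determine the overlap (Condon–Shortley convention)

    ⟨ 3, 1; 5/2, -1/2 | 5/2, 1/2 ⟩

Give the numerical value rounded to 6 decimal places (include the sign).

triangle: 3!*3!*2!/9! = 72/362880
(j±m)!: 4!*2!*2!*3!*3!*2! = 6912
prefactor² = (2J+1)*Δ*N² = 288/35
  k=0: +1/(0!*3!*2!*2!*1!*0!) = 1/24
  k=1: −1/(1!*2!*1!*1!*2!*1!) = -1/4
  k=2: +1/(2!*1!*0!*0!*3!*2!) = 1/24
Σ = -1/6  ⇒  CG² = 288/35*(-1/6)² = 8/35
CG = −√(8/35) = -0.478091

-0.478091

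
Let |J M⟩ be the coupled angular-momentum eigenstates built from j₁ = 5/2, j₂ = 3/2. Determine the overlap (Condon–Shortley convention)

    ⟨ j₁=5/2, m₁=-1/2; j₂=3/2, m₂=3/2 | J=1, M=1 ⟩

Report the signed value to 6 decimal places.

√[3·3!2!0!/6! · 2!3!3!0!2!0!] = √(36/5)
  +(−1)^3/∏(3,0,0,0,2,0)! = -1/12  (running -1/12)
⟨..|..⟩ = √(36/5)·(-1/12) = -0.223607

-0.223607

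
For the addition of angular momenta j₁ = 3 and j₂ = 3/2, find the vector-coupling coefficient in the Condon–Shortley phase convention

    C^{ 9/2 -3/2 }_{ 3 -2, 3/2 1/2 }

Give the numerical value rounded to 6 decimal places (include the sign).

triangle: 0!×6!×3!/10! = 4320/3628800
(j±m)!: 1!×5!×2!×1!×3!×6! = 1036800
prefactor² = (2J+1)×Δ×N² = 86400/7
  k=0: +1/(0!×0!×5!×2!×1!×1!) = 1/240
Σ = 1/240  ⇒  CG² = 86400/7×1/240² = 3/14
CG = +√(3/14) = +0.462910

+0.462910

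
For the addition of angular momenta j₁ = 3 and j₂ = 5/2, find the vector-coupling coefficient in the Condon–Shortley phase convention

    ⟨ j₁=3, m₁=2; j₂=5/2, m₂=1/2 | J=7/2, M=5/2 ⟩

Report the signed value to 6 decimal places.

-0.178174

√[8·2!4!3!/10! · 5!1!3!2!6!1!] = √(4608/7)
  +(−1)^0/∏(0,2,1,3,3,0)! = 1/72  (running 1/72)
  +(−1)^1/∏(1,1,0,2,4,1)! = -1/48  (running -1/144)
⟨..|..⟩ = √(4608/7)·(-1/144) = -0.178174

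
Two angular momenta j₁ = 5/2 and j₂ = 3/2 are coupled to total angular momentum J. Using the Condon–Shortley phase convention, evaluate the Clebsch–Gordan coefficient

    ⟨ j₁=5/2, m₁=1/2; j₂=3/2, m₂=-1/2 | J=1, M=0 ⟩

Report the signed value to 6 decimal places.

-0.547723

triangle: 3!*2!*0!/6! = 12/720
(j±m)!: 3!*2!*1!*2!*1!*1! = 24
prefactor² = (2J+1)*Δ*N² = 6/5
  k=1: −1/(1!*2!*1!*0!*1!*0!) = -1/2
Σ = -1/2  ⇒  CG² = 6/5*(-1/2)² = 3/10
CG = −√(3/10) = -0.547723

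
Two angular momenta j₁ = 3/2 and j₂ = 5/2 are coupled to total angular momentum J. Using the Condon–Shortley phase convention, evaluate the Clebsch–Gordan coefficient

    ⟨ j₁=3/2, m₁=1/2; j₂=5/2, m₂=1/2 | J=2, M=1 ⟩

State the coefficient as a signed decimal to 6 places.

−√(25/84) = -0.545545

√[5·2!1!3!/7! · 2!1!3!2!3!1!] = √(12/7)
  +(−1)^0/∏(0,2,1,3,0,0)! = 1/12  (running 1/12)
  +(−1)^1/∏(1,1,0,2,1,1)! = -1/2  (running -5/12)
⟨..|..⟩ = √(12/7)·(-5/12) = -0.545545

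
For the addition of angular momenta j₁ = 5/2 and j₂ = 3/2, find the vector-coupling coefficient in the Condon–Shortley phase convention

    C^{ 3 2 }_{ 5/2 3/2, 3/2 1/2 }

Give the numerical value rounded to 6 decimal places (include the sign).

triangle: 1!·4!·2!/8! = 48/40320
(j±m)!: 4!·1!·2!·1!·5!·1! = 5760
prefactor² = (2J+1)·Δ·N² = 48
  k=0: +1/(0!·1!·1!·2!·3!·0!) = 1/12
  k=1: −1/(1!·0!·0!·1!·4!·1!) = -1/24
Σ = 1/24  ⇒  CG² = 48·1/24² = 1/12
CG = +√(1/12) = +0.288675

+0.288675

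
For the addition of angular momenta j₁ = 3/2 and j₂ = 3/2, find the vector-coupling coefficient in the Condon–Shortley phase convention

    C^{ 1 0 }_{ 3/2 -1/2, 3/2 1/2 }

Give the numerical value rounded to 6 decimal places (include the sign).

-0.223607

j₁+j₂−J=2  J+j₁−j₂=1  J−j₁+j₂=1  j₁+j₂+J+1=5
(j₁±m₁, j₂±m₂, J±M) = (1,2,2,1,1,1)
P² = 1/5
sum k=1..2:
  [1] −1/1 = -1
  [2] +1/2 = 1/2
S = -1/2
C² = P²·S² = 1/20 ; C = -0.223607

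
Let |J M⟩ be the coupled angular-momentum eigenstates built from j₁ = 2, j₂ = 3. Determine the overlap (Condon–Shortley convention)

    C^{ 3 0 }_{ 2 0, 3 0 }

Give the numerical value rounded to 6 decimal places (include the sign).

-0.516398

j₁+j₂−J=2  J+j₁−j₂=2  J−j₁+j₂=4  j₁+j₂+J+1=9
(j₁±m₁, j₂±m₂, J±M) = (2,2,3,3,3,3)
P² = 48/5
sum k=0..2:
  [0] +1/24 = 1/24
  [1] −1/4 = -1/4
  [2] +1/24 = 1/24
S = -1/6
C² = P²·S² = 4/15 ; C = -0.516398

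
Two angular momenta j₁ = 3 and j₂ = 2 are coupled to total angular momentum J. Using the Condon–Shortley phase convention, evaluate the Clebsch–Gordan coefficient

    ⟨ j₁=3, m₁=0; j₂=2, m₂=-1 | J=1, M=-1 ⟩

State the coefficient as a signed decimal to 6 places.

j₁+j₂−J=4  J+j₁−j₂=2  J−j₁+j₂=0  j₁+j₂+J+1=7
(j₁±m₁, j₂±m₂, J±M) = (3,3,1,3,0,2)
P² = 432/35
sum k=1..1:
  [1] −1/12 = -1/12
S = -1/12
C² = P²·S² = 3/35 ; C = -0.292770

−√(3/35) ≈ -0.292770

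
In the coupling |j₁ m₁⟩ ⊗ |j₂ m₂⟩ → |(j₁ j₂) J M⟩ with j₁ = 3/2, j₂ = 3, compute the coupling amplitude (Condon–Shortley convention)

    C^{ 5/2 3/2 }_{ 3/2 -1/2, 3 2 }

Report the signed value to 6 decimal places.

+0.267261

triangle: 2!·1!·4!/8! = 48/40320
(j±m)!: 1!·2!·5!·1!·4!·1! = 5760
prefactor² = (2J+1)·Δ·N² = 288/7
  k=1: −1/(1!·1!·1!·4!·0!·0!) = -1/24
  k=2: +1/(2!·0!·0!·3!·1!·1!) = 1/12
Σ = 1/24  ⇒  CG² = 288/7·1/24² = 1/14
CG = +√(1/14) = +0.267261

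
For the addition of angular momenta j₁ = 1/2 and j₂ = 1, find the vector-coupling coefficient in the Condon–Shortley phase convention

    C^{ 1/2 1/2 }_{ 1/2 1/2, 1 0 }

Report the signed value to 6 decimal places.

+√(1/3) ≈ +0.577350

triangle: 1!×0!×1!/3! = 1/6
(j±m)!: 1!×0!×1!×1!×1!×0! = 1
prefactor² = (2J+1)×Δ×N² = 1/3
  k=0: +1/(0!×1!×0!×1!×0!×0!) = 1
Σ = 1  ⇒  CG² = 1/3×1² = 1/3
CG = +√(1/3) = +0.577350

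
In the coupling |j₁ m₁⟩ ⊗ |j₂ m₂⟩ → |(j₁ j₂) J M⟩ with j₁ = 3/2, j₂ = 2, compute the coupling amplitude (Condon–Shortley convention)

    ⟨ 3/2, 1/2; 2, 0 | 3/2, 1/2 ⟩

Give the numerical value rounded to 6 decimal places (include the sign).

j₁+j₂−J=2  J+j₁−j₂=1  J−j₁+j₂=2  j₁+j₂+J+1=6
(j₁±m₁, j₂±m₂, J±M) = (2,1,2,2,2,1)
P² = 16/45
sum k=0..1:
  [0] +1/4 = 1/4
  [1] −1/1 = -1
S = -3/4
C² = P²·S² = 1/5 ; C = -0.447214

-0.447214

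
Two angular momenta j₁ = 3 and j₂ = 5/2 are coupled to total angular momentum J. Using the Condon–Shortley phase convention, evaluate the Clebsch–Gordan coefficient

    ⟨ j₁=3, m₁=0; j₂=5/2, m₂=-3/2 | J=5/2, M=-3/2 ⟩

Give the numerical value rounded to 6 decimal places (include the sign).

-0.483046  (= −√(7/30))

triangle: 3!×3!×2!/9! = 72/362880
(j±m)!: 3!×3!×1!×4!×1!×4! = 20736
prefactor² = (2J+1)×Δ×N² = 864/35
  k=0: +1/(0!×3!×3!×1!×0!×1!) = 1/36
  k=1: −1/(1!×2!×2!×0!×1!×2!) = -1/8
Σ = -7/72  ⇒  CG² = 864/35×(-7/72)² = 7/30
CG = −√(7/30) = -0.483046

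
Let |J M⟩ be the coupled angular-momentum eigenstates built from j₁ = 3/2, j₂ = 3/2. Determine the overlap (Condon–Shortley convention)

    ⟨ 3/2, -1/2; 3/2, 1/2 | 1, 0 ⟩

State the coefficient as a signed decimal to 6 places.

√[3·2!1!1!/5! · 1!2!2!1!1!1!] = √(1/5)
  +(−1)^1/∏(1,1,1,1,0,0)! = -1  (running -1)
  +(−1)^2/∏(2,0,0,0,1,1)! = 1/2  (running -1/2)
⟨..|..⟩ = √(1/5)·(-1/2) = -0.223607

-0.223607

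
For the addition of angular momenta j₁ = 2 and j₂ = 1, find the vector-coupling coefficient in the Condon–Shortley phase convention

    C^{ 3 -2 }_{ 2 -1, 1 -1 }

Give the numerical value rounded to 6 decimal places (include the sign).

+0.816497

triangle: 0!*4!*2!/7! = 48/5040
(j±m)!: 1!*3!*0!*2!*1!*5! = 1440
prefactor² = (2J+1)*Δ*N² = 96
  k=0: +1/(0!*0!*3!*0!*1!*2!) = 1/12
Σ = 1/12  ⇒  CG² = 96*1/12² = 2/3
CG = +√(2/3) = +0.816497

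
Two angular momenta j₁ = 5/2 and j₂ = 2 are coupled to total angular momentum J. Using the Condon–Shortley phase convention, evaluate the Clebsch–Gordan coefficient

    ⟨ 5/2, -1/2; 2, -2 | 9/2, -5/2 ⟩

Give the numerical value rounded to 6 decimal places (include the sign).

+√(5/18) = +0.527046

triangle: 0!*5!*4!/10! = 2880/3628800
(j±m)!: 2!*3!*0!*4!*2!*7! = 2903040
prefactor² = (2J+1)*Δ*N² = 23040
  k=0: +1/(0!*0!*3!*0!*2!*4!) = 1/288
Σ = 1/288  ⇒  CG² = 23040*1/288² = 5/18
CG = +√(5/18) = +0.527046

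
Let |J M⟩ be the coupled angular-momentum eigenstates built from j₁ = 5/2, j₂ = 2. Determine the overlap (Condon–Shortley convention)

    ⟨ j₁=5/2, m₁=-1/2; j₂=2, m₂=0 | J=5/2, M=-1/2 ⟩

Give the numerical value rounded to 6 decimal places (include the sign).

−√(8/35) = -0.478091

j₁+j₂−J=2  J+j₁−j₂=3  J−j₁+j₂=2  j₁+j₂+J+1=8
(j₁±m₁, j₂±m₂, J±M) = (2,3,2,2,2,3)
P² = 72/35
sum k=0..2:
  [0] +1/24 = 1/24
  [1] −1/2 = -1/2
  [2] +1/8 = 1/8
S = -1/3
C² = P²·S² = 8/35 ; C = -0.478091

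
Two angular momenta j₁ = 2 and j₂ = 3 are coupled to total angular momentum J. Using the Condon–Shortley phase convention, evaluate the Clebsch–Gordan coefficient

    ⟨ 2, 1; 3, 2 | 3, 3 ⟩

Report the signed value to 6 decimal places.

-0.645497

√[7·2!2!4!/9! · 3!1!5!1!6!0!] = √(960)
  +(−1)^1/∏(1,1,0,4,2,0)! = -1/48  (running -1/48)
⟨..|..⟩ = √(960)·(-1/48) = -0.645497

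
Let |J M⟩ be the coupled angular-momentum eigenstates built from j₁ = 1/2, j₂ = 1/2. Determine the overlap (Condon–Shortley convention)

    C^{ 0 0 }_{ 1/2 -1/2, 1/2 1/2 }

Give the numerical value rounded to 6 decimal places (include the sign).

−√(1/2) ≈ -0.707107

j₁+j₂−J=1  J+j₁−j₂=0  J−j₁+j₂=0  j₁+j₂+J+1=2
(j₁±m₁, j₂±m₂, J±M) = (0,1,1,0,0,0)
P² = 1/2
sum k=1..1:
  [1] −1/1 = -1
S = -1
C² = P²·S² = 1/2 ; C = -0.707107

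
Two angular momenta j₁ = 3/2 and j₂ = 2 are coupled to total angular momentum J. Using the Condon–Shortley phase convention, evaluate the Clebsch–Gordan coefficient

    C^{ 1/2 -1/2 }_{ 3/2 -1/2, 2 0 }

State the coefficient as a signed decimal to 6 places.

j₁+j₂−J=3  J+j₁−j₂=0  J−j₁+j₂=1  j₁+j₂+J+1=5
(j₁±m₁, j₂±m₂, J±M) = (1,2,2,2,0,1)
P² = 4/5
sum k=2..2:
  [2] +1/2 = 1/2
S = 1/2
C² = P²·S² = 1/5 ; C = +0.447214

+0.447214  (= +√(1/5))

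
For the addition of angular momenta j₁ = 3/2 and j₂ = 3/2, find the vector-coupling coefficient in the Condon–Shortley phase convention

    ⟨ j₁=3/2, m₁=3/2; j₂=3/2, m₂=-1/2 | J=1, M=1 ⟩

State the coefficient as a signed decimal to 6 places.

j₁+j₂−J=2  J+j₁−j₂=1  J−j₁+j₂=1  j₁+j₂+J+1=5
(j₁±m₁, j₂±m₂, J±M) = (3,0,1,2,2,0)
P² = 6/5
sum k=0..0:
  [0] +1/2 = 1/2
S = 1/2
C² = P²·S² = 3/10 ; C = +0.547723

+√(3/10) ≈ +0.547723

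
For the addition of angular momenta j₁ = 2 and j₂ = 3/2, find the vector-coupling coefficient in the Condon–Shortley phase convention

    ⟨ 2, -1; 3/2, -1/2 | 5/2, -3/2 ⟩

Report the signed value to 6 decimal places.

triangle: 1!×3!×2!/7! = 12/5040
(j±m)!: 1!×3!×1!×2!×1!×4! = 288
prefactor² = (2J+1)×Δ×N² = 144/35
  k=0: +1/(0!×1!×3!×1!×0!×1!) = 1/6
  k=1: −1/(1!×0!×2!×0!×1!×2!) = -1/4
Σ = -1/12  ⇒  CG² = 144/35×(-1/12)² = 1/35
CG = −√(1/35) = -0.169031

-0.169031  (= −√(1/35))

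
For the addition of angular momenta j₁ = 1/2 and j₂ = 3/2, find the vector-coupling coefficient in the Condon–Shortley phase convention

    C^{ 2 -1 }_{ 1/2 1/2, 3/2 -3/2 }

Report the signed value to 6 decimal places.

j₁+j₂−J=0  J+j₁−j₂=1  J−j₁+j₂=3  j₁+j₂+J+1=5
(j₁±m₁, j₂±m₂, J±M) = (1,0,0,3,1,3)
P² = 9
sum k=0..0:
  [0] +1/6 = 1/6
S = 1/6
C² = P²·S² = 1/4 ; C = +0.500000

+0.500000  (= +√(1/4))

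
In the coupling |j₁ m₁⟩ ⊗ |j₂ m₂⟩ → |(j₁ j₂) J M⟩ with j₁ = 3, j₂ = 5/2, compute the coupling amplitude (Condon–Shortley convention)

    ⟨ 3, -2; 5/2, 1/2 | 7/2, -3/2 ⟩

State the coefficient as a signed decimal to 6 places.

+√(2/21) = +0.308607

triangle: 2!×4!×3!/10! = 288/3628800
(j±m)!: 1!×5!×3!×2!×2!×5! = 345600
prefactor² = (2J+1)×Δ×N² = 1536/7
  k=1: −1/(1!×1!×4!×2!×0!×1!) = -1/48
  k=2: +1/(2!×0!×3!×1!×1!×2!) = 1/24
Σ = 1/48  ⇒  CG² = 1536/7×1/48² = 2/21
CG = +√(2/21) = +0.308607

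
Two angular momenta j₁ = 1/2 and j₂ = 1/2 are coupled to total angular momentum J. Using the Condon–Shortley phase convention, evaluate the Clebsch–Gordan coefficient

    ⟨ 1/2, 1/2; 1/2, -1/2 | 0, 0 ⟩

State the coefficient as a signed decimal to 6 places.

√[1·1!0!0!/2! · 1!0!0!1!0!0!] = √(1/2)
  +(−1)^0/∏(0,1,0,0,0,0)! = 1  (running 1)
⟨..|..⟩ = √(1/2)·(1) = +0.707107

+√(1/2) ≈ +0.707107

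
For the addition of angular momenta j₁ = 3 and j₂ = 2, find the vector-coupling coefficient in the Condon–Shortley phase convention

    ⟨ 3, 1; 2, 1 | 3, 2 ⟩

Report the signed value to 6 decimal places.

j₁+j₂−J=2  J+j₁−j₂=4  J−j₁+j₂=2  j₁+j₂+J+1=9
(j₁±m₁, j₂±m₂, J±M) = (4,2,3,1,5,1)
P² = 64
sum k=1..2:
  [1] −1/12 = -1/12
  [2] +1/48 = 1/48
S = -1/16
C² = P²·S² = 1/4 ; C = -0.500000

−√(1/4) ≈ -0.500000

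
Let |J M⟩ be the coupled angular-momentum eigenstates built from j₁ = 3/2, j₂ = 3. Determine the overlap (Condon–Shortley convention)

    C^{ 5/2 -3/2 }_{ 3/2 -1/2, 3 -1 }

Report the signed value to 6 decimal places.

triangle: 2!×1!×4!/8! = 48/40320
(j±m)!: 1!×2!×2!×4!×1!×4! = 2304
prefactor² = (2J+1)×Δ×N² = 576/35
  k=1: −1/(1!×1!×1!×1!×0!×3!) = -1/6
  k=2: +1/(2!×0!×0!×0!×1!×4!) = 1/48
Σ = -7/48  ⇒  CG² = 576/35×(-7/48)² = 7/20
CG = −√(7/20) = -0.591608

-0.591608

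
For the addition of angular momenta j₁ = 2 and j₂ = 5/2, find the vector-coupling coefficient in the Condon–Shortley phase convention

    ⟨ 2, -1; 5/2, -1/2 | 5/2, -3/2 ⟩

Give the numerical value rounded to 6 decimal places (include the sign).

−√(6/35) = -0.414039

√[6·2!2!3!/8! · 1!3!2!3!1!4!] = √(216/35)
  +(−1)^1/∏(1,1,2,1,0,2)! = -1/4  (running -1/4)
  +(−1)^2/∏(2,0,1,0,1,3)! = 1/12  (running -1/6)
⟨..|..⟩ = √(216/35)·(-1/6) = -0.414039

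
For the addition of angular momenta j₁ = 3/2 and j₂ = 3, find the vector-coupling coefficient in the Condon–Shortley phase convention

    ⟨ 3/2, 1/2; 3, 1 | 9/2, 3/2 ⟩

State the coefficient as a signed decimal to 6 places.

j₁+j₂−J=0  J+j₁−j₂=3  J−j₁+j₂=6  j₁+j₂+J+1=10
(j₁±m₁, j₂±m₂, J±M) = (2,1,4,2,6,3)
P² = 34560/7
sum k=0..0:
  [0] +1/96 = 1/96
S = 1/96
C² = P²·S² = 15/28 ; C = +0.731925

+0.731925  (= +√(15/28))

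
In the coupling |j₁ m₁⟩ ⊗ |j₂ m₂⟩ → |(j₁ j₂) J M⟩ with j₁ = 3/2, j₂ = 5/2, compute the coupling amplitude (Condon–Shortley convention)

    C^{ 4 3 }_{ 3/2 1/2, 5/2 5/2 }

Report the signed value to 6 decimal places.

+√(3/8) = +0.612372

triangle: 0!*3!*5!/9! = 720/362880
(j±m)!: 2!*1!*5!*0!*7!*1! = 1209600
prefactor² = (2J+1)*Δ*N² = 21600
  k=0: +1/(0!*0!*1!*5!*2!*0!) = 1/240
Σ = 1/240  ⇒  CG² = 21600*1/240² = 3/8
CG = +√(3/8) = +0.612372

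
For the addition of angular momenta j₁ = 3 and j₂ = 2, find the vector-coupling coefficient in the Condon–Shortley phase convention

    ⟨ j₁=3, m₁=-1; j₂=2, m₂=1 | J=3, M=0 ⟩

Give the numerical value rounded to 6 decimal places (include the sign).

triangle: 2!*4!*2!/9! = 96/362880
(j±m)!: 2!*4!*3!*1!*3!*3! = 10368
prefactor² = (2J+1)*Δ*N² = 96/5
  k=1: −1/(1!*1!*3!*2!*1!*0!) = -1/12
  k=2: +1/(2!*0!*2!*1!*2!*1!) = 1/8
Σ = 1/24  ⇒  CG² = 96/5*1/24² = 1/30
CG = +√(1/30) = +0.182574

+√(1/30) = +0.182574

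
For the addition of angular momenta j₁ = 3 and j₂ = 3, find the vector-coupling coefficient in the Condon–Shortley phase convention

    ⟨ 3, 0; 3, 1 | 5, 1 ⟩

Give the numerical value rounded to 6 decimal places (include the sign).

triangle: 1!·5!·5!/12! = 14400/479001600
(j±m)!: 3!·3!·4!·2!·6!·4! = 29859840
prefactor² = (2J+1)·Δ·N² = 69120/7
  k=0: +1/(0!·1!·3!·4!·2!·1!) = 1/288
  k=1: −1/(1!·0!·2!·3!·3!·2!) = -1/144
Σ = -1/288  ⇒  CG² = 69120/7·(-1/288)² = 5/42
CG = −√(5/42) = -0.345033

-0.345033  (= −√(5/42))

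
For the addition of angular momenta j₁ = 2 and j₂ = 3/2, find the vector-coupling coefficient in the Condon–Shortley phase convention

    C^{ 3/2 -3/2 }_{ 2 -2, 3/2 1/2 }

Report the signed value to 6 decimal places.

+0.632456

j₁+j₂−J=2  J+j₁−j₂=2  J−j₁+j₂=1  j₁+j₂+J+1=6
(j₁±m₁, j₂±m₂, J±M) = (0,4,2,1,0,3)
P² = 32/5
sum k=2..2:
  [2] +1/4 = 1/4
S = 1/4
C² = P²·S² = 2/5 ; C = +0.632456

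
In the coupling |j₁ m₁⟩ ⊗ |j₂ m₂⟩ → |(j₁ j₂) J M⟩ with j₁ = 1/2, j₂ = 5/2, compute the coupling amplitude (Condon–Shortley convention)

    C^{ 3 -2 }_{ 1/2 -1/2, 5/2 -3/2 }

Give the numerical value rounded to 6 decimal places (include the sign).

√[7·0!1!5!/7! · 0!1!1!4!1!5!] = √(480)
  +(−1)^0/∏(0,0,1,1,0,4)! = 1/24  (running 1/24)
⟨..|..⟩ = √(480)·(1/24) = +0.912871

+0.912871  (= +√(5/6))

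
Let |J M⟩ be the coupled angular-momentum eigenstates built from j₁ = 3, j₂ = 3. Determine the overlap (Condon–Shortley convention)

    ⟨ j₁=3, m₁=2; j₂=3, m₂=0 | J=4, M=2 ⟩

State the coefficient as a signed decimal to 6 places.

+0.139573

√[9·2!4!4!/11! · 5!1!3!3!6!2!] = √(124416/77)
  +(−1)^0/∏(0,2,1,3,3,1)! = 1/72  (running 1/72)
  +(−1)^1/∏(1,1,0,2,4,2)! = -1/96  (running 1/288)
⟨..|..⟩ = √(124416/77)·(1/288) = +0.139573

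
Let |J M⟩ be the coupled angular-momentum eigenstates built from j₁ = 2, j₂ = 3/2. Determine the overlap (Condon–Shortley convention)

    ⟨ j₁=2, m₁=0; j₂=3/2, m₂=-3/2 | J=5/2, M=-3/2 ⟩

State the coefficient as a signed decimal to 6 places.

+√(18/35) = +0.717137

j₁+j₂−J=1  J+j₁−j₂=3  J−j₁+j₂=2  j₁+j₂+J+1=7
(j₁±m₁, j₂±m₂, J±M) = (2,2,0,3,1,4)
P² = 288/35
sum k=0..0:
  [0] +1/4 = 1/4
S = 1/4
C² = P²·S² = 18/35 ; C = +0.717137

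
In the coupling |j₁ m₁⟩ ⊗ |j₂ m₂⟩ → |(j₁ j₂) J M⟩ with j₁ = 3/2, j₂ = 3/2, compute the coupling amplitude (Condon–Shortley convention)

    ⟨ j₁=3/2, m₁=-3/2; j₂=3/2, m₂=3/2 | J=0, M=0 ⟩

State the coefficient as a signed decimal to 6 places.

√[1·3!0!0!/4! · 0!3!3!0!0!0!] = √(9)
  +(−1)^3/∏(3,0,0,0,0,0)! = -1/6  (running -1/6)
⟨..|..⟩ = √(9)·(-1/6) = -0.500000

−√(1/4) ≈ -0.500000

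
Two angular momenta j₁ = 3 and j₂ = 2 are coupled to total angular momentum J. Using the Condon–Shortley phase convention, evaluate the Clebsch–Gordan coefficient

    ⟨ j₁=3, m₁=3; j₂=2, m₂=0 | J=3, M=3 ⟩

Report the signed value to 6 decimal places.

+0.645497  (= +√(5/12))

triangle: 2!·4!·2!/9! = 96/362880
(j±m)!: 6!·0!·2!·2!·6!·0! = 2073600
prefactor² = (2J+1)·Δ·N² = 3840
  k=0: +1/(0!·2!·0!·2!·4!·0!) = 1/96
Σ = 1/96  ⇒  CG² = 3840·1/96² = 5/12
CG = +√(5/12) = +0.645497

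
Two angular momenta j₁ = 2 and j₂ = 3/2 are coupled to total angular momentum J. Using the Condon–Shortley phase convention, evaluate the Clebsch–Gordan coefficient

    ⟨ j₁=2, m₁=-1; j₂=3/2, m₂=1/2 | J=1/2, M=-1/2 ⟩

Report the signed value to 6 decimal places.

+√(3/10) = +0.547723

triangle: 3!×1!×0!/5! = 6/120
(j±m)!: 1!×3!×2!×1!×0!×1! = 12
prefactor² = (2J+1)×Δ×N² = 6/5
  k=2: +1/(2!×1!×1!×0!×0!×0!) = 1/2
Σ = 1/2  ⇒  CG² = 6/5×1/2² = 3/10
CG = +√(3/10) = +0.547723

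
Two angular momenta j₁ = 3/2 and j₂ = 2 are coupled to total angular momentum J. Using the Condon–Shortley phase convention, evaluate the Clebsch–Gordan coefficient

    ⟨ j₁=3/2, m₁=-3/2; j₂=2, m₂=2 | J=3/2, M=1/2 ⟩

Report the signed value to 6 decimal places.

+√(2/5) = +0.632456

triangle: 2!×1!×2!/6! = 4/720
(j±m)!: 0!×3!×4!×0!×2!×1! = 288
prefactor² = (2J+1)×Δ×N² = 32/5
  k=2: +1/(2!×0!×1!×2!×0!×0!) = 1/4
Σ = 1/4  ⇒  CG² = 32/5×1/4² = 2/5
CG = +√(2/5) = +0.632456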